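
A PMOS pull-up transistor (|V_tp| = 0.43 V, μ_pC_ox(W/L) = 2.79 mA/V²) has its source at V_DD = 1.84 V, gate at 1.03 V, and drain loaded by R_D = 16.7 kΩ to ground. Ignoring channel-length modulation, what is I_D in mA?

V_SG = V_DD − V_G = 1.84 − 1.03 = 0.81 V, so V_ov = 0.81 − 0.43 = 0.38 V.
Assume saturation: I_D = ½ k_p V_ov² = 0.5 × 2.79 × 0.38² = 0.201 mA, giving V_SD = V_DD − I_D R_D = 1.84 − 0.201 × 16.7 = -1.52 V.
But -1.52 V < V_ov = 0.38 V, so the device is actually in triode.
In triode I_D = k_p[V_ov V_SD − ½ V_SD²] and I_D = (V_DD − V_SD)/R_D. Equating: 23.3 V_SD² − 18.71 V_SD + 1.84 = 0, giving V_SD = 0.115 V (the root below V_ov).
I_D = (1.84 − 0.115) / 16.7 = 0.103 mA.

I_D = 0.103 mA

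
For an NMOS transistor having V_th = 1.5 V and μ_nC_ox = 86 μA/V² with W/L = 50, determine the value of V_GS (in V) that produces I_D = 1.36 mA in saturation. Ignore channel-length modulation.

k_n = μ_nC_ox · (W/L) = 4.3 mA/V².
In saturation I_D = ½ k_n (V_GS − V_th)², so V_GS − V_th = √(2 I_D / k_n) = √(2 × 1.36 / 4.3) = 0.795 V.
V_GS = 1.5 + 0.795 = 2.3 V.

V_GS = 2.30 V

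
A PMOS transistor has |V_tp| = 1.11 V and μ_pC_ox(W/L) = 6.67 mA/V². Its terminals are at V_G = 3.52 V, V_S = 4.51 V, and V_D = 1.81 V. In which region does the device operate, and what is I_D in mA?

Cutoff; I_D = 0 mA

V_SG = V_S − V_G = 4.51 − 3.52 = 0.99 V; V_SD = V_S − V_D = 4.51 − 1.81 = 2.7 V.
V_SG = 0.99 V < |V_tp| = 1.11 V, so the transistor is in cutoff.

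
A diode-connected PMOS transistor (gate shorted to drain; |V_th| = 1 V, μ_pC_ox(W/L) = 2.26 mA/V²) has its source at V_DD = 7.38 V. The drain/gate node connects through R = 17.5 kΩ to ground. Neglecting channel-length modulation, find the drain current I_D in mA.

I_D = 0.334 mA

With gate tied to drain, V_SG = V_SD ≥ V_SG − |V_th|, so the device is in saturation.
KCL at the drain: ½ k_p (V_SG − |V_th|)² = (V_DD − V_SG)/R.
Let x = V_SG − 1. Then 19.8 x² + x − 6.38 = 0, giving x = 0.543 V (positive root), so V_SG = 1.54 V.
I_D = (V_DD − V_SG)/R = (7.38 − 1.54) / 17.5 = 0.334 mA.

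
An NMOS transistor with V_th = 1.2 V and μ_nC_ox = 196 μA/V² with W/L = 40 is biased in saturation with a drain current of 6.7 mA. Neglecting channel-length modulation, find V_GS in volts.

k_n = μ_nC_ox · (W/L) = 7.84 mA/V².
In saturation I_D = ½ k_n (V_GS − V_th)², so V_GS − V_th = √(2 I_D / k_n) = √(2 × 6.7 / 7.84) = 1.31 V.
V_GS = 1.2 + 1.31 = 2.51 V.

V_GS = 2.51 V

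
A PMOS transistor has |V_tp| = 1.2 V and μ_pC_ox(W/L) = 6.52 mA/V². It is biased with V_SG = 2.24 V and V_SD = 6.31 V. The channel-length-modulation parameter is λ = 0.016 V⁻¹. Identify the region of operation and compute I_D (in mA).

Saturation; I_D = 3.88 mA

V_ov = V_SG − |V_tp| = 2.24 − 1.2 = 1.04 V.
Since V_SD = 6.31 V ≥ V_ov = 1.04 V, the device is in saturation.
I_D = ½ k_p V_ov² (1 + λ V_SD) = 0.5 × 6.52 × 1.04² × (1 + 0.016 × 6.31) = 3.88 mA.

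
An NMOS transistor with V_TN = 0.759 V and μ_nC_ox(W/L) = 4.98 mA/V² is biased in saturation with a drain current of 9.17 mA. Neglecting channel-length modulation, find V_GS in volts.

V_GS = 2.68 V

In saturation I_D = ½ k_n (V_GS − V_TN)², so V_GS − V_TN = √(2 I_D / k_n) = √(2 × 9.17 / 4.98) = 1.92 V.
V_GS = 0.759 + 1.92 = 2.68 V.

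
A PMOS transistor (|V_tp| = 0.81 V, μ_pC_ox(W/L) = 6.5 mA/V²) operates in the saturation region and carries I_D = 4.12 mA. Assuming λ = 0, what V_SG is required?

V_SG = 1.94 V

In saturation I_D = ½ k_p (V_SG − |V_tp|)², so V_SG − |V_tp| = √(2 I_D / k_p) = √(2 × 4.12 / 6.5) = 1.13 V.
V_SG = 0.81 + 1.13 = 1.94 V.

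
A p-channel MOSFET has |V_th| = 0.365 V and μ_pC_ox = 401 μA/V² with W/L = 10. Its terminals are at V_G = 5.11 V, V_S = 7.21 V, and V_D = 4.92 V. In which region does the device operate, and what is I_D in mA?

Saturation; I_D = 6.04 mA

V_SG = V_S − V_G = 7.21 − 5.11 = 2.1 V; V_SD = V_S − V_D = 7.21 − 4.92 = 2.29 V.
k_p = μ_pC_ox · (W/L) = 4.01 mA/V².
V_ov = V_SG − |V_th| = 2.1 − 0.365 = 1.73 V.
Since V_SD = 2.29 V ≥ V_ov = 1.73 V, the device is in saturation.
I_D = ½ k_p V_ov² = 0.5 × 4.01 × 1.73² = 6.04 mA.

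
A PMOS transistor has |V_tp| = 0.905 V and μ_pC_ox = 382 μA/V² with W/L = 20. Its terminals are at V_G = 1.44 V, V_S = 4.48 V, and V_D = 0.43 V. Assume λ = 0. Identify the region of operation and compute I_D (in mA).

Saturation; I_D = 17.4 mA

V_SG = V_S − V_G = 4.48 − 1.44 = 3.04 V; V_SD = V_S − V_D = 4.48 − 0.43 = 4.05 V.
k_p = μ_pC_ox · (W/L) = 7.64 mA/V².
V_ov = V_SG − |V_tp| = 3.04 − 0.905 = 2.14 V.
Since V_SD = 4.05 V ≥ V_ov = 2.14 V, the device is in saturation.
I_D = ½ k_p V_ov² = 0.5 × 7.64 × 2.14² = 17.4 mA.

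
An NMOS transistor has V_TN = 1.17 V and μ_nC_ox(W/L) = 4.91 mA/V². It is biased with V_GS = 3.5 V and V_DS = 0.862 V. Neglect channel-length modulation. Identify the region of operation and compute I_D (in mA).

Triode; I_D = 8.04 mA

V_ov = V_GS − V_TN = 3.5 − 1.17 = 2.33 V.
Since V_DS = 0.862 V < V_ov = 2.33 V, the device is in the triode region.
I_D = k_n [V_ov · V_DS − ½ V_DS²] = 4.91 × [2.33 × 0.862 − 0.5 × 0.862²] = 8.04 mA.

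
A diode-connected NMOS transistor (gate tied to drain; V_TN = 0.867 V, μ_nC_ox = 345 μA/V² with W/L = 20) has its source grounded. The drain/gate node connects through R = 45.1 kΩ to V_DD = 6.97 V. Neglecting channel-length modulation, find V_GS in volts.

V_GS = 1.06 V

With gate tied to drain, V_GS = V_DS ≥ V_GS − V_TN, so the device is in saturation.
k_n = μ_nC_ox · (W/L) = 6.9 mA/V².
KCL at the drain: ½ k_n (V_GS − V_TN)² = (V_DD − V_GS)/R.
Let x = V_GS − 0.867. Then 156 x² + x − 6.103 = 0, giving x = 0.195 V (positive root), so V_GS = 1.06 V.
I_D = (V_DD − V_GS)/R = (6.97 − 1.06) / 45.1 = 0.131 mA.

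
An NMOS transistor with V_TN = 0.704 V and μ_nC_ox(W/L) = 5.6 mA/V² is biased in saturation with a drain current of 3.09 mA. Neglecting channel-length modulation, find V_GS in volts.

V_GS = 1.75 V

In saturation I_D = ½ k_n (V_GS − V_TN)², so V_GS − V_TN = √(2 I_D / k_n) = √(2 × 3.09 / 5.6) = 1.05 V.
V_GS = 0.704 + 1.05 = 1.75 V.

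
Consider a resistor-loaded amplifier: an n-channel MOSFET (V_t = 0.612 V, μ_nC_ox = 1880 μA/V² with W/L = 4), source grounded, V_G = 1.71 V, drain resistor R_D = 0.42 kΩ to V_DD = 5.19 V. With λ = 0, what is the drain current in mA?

V_GS = V_G = 1.71 V, so V_ov = 1.71 − 0.612 = 1.1 V.
k_n = μ_nC_ox · (W/L) = 7.52 mA/V².
Assume saturation: I_D = ½ k_n V_ov² = 0.5 × 7.52 × 1.1² = 4.53 mA, giving V_DS = V_DD − I_D R_D = 5.19 − 4.53 × 0.42 = 3.29 V.
V_DS = 3.29 V ≥ V_ov = 1.1 V, confirming saturation.

I_D = 4.53 mA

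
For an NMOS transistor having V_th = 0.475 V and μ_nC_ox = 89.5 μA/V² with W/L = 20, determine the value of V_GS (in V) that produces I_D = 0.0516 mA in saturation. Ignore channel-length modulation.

V_GS = 0.715 V

k_n = μ_nC_ox · (W/L) = 1.79 mA/V².
In saturation I_D = ½ k_n (V_GS − V_th)², so V_GS − V_th = √(2 I_D / k_n) = √(2 × 0.0516 / 1.79) = 0.24 V.
V_GS = 0.475 + 0.24 = 0.715 V.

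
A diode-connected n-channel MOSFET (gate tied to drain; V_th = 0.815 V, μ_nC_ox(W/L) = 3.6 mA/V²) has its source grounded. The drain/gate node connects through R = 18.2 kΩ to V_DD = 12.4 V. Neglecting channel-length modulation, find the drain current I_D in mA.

I_D = 0.605 mA

With gate tied to drain, V_GS = V_DS ≥ V_GS − V_th, so the device is in saturation.
KCL at the drain: ½ k_n (V_GS − V_th)² = (V_DD − V_GS)/R.
Let x = V_GS − 0.815. Then 32.8 x² + x − 11.59 = 0, giving x = 0.58 V (positive root), so V_GS = 1.39 V.
I_D = (V_DD − V_GS)/R = (12.4 − 1.39) / 18.2 = 0.605 mA.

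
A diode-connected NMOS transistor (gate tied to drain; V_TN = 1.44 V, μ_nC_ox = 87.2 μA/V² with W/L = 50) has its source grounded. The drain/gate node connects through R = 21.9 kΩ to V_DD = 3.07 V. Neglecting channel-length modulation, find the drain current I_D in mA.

With gate tied to drain, V_GS = V_DS ≥ V_GS − V_TN, so the device is in saturation.
k_n = μ_nC_ox · (W/L) = 4.36 mA/V².
KCL at the drain: ½ k_n (V_GS − V_TN)² = (V_DD − V_GS)/R.
Let x = V_GS − 1.44. Then 47.7 x² + x − 1.63 = 0, giving x = 0.175 V (positive root), so V_GS = 1.61 V.
I_D = (V_DD − V_GS)/R = (3.07 − 1.61) / 21.9 = 0.0665 mA.

I_D = 0.0665 mA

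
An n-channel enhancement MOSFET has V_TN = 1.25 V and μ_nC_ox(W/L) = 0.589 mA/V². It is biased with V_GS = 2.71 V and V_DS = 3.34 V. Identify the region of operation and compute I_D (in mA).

V_ov = V_GS − V_TN = 2.71 − 1.25 = 1.46 V.
Since V_DS = 3.34 V ≥ V_ov = 1.46 V, the device is in saturation.
I_D = ½ k_n V_ov² = 0.5 × 0.589 × 1.46² = 0.628 mA.

Saturation; I_D = 0.628 mA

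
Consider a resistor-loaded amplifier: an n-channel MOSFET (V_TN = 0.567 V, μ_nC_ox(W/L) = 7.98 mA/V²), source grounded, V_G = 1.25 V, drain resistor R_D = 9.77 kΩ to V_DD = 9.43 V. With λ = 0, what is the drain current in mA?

I_D = 0.944 mA

V_GS = V_G = 1.25 V, so V_ov = 1.25 − 0.567 = 0.683 V.
Assume saturation: I_D = ½ k_n V_ov² = 0.5 × 7.98 × 0.683² = 1.86 mA, giving V_DS = V_DD − I_D R_D = 9.43 − 1.86 × 9.77 = -8.75 V.
But -8.75 V < V_ov = 0.683 V, so the device is actually in triode.
In triode I_D = k_n[V_ov V_DS − ½ V_DS²] and I_D = (V_DD − V_DS)/R_D. Equating: 39 V_DS² − 54.25 V_DS + 9.43 = 0, giving V_DS = 0.204 V (the root below V_ov).
I_D = (9.43 − 0.204) / 9.77 = 0.944 mA.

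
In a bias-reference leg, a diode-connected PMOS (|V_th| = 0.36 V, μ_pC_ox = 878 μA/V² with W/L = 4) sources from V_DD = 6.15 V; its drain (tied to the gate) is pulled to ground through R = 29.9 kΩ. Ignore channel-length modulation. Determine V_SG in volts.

With gate tied to drain, V_SG = V_SD ≥ V_SG − |V_th|, so the device is in saturation.
k_p = μ_pC_ox · (W/L) = 3.512 mA/V².
KCL at the drain: ½ k_p (V_SG − |V_th|)² = (V_DD − V_SG)/R.
Let x = V_SG − 0.36. Then 52.5 x² + x − 5.79 = 0, giving x = 0.323 V (positive root), so V_SG = 0.683 V.
I_D = (V_DD − V_SG)/R = (6.15 − 0.683) / 29.9 = 0.183 mA.

V_SG = 0.683 V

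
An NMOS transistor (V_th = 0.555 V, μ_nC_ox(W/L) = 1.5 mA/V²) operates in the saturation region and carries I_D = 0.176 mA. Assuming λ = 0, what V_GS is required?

V_GS = 1.04 V

In saturation I_D = ½ k_n (V_GS − V_th)², so V_GS − V_th = √(2 I_D / k_n) = √(2 × 0.176 / 1.5) = 0.484 V.
V_GS = 0.555 + 0.484 = 1.04 V.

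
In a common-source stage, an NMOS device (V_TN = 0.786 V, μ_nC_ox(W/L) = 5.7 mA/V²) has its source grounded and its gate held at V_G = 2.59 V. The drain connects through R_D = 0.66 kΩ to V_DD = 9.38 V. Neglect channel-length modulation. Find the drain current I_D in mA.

I_D = 9.28 mA

V_GS = V_G = 2.59 V, so V_ov = 2.59 − 0.786 = 1.8 V.
Assume saturation: I_D = ½ k_n V_ov² = 0.5 × 5.7 × 1.8² = 9.28 mA, giving V_DS = V_DD − I_D R_D = 9.38 − 9.28 × 0.66 = 3.26 V.
V_DS = 3.26 V ≥ V_ov = 1.8 V, confirming saturation.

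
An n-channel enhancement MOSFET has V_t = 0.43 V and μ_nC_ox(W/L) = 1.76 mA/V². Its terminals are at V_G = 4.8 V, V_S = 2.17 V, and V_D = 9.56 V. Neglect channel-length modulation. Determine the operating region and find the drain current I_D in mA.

Saturation; I_D = 4.26 mA

V_GS = V_G − V_S = 4.8 − 2.17 = 2.63 V; V_DS = V_D − V_S = 9.56 − 2.17 = 7.39 V.
V_ov = V_GS − V_t = 2.63 − 0.43 = 2.2 V.
Since V_DS = 7.39 V ≥ V_ov = 2.2 V, the device is in saturation.
I_D = ½ k_n V_ov² = 0.5 × 1.76 × 2.2² = 4.26 mA.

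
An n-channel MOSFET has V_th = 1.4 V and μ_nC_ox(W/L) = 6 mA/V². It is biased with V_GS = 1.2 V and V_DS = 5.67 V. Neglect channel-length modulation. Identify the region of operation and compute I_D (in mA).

V_GS = 1.2 V < V_th = 1.4 V, so the transistor is in cutoff.

Cutoff; I_D = 0 mA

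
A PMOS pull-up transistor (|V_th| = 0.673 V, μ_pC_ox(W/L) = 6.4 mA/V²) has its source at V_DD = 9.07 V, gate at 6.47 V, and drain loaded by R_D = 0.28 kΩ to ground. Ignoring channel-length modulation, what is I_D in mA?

V_SG = V_DD − V_G = 9.07 − 6.47 = 2.6 V, so V_ov = 2.6 − 0.673 = 1.93 V.
Assume saturation: I_D = ½ k_p V_ov² = 0.5 × 6.4 × 1.93² = 11.9 mA, giving V_SD = V_DD − I_D R_D = 9.07 − 11.9 × 0.28 = 5.74 V.
V_SD = 5.74 V ≥ V_ov = 1.93 V, confirming saturation.

I_D = 11.9 mA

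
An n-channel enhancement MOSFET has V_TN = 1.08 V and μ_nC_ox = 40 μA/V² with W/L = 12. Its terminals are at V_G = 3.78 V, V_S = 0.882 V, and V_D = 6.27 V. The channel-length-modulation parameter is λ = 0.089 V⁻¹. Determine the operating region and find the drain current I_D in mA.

Saturation; I_D = 1.17 mA

V_GS = V_G − V_S = 3.78 − 0.882 = 2.9 V; V_DS = V_D − V_S = 6.27 − 0.882 = 5.39 V.
k_n = μ_nC_ox · (W/L) = 0.48 mA/V².
V_ov = V_GS − V_TN = 2.9 − 1.08 = 1.82 V.
Since V_DS = 5.39 V ≥ V_ov = 1.82 V, the device is in saturation.
I_D = ½ k_n V_ov² (1 + λ V_DS) = 0.5 × 0.48 × 1.82² × (1 + 0.089 × 5.39) = 1.17 mA.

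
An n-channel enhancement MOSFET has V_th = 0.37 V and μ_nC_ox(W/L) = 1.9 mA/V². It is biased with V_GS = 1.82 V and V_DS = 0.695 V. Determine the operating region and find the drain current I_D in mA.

Triode; I_D = 1.46 mA

V_ov = V_GS − V_th = 1.82 − 0.37 = 1.45 V.
Since V_DS = 0.695 V < V_ov = 1.45 V, the device is in the triode region.
I_D = k_n [V_ov · V_DS − ½ V_DS²] = 1.9 × [1.45 × 0.695 − 0.5 × 0.695²] = 1.46 mA.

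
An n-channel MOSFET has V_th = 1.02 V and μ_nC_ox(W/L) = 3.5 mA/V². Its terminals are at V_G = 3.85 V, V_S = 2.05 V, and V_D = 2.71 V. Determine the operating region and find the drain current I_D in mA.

V_GS = V_G − V_S = 3.85 − 2.05 = 1.8 V; V_DS = V_D − V_S = 2.71 − 2.05 = 0.66 V.
V_ov = V_GS − V_th = 1.8 − 1.02 = 0.78 V.
Since V_DS = 0.66 V < V_ov = 0.78 V, the device is in the triode region.
I_D = k_n [V_ov · V_DS − ½ V_DS²] = 3.5 × [0.78 × 0.66 − 0.5 × 0.66²] = 1.04 mA.

Triode; I_D = 1.04 mA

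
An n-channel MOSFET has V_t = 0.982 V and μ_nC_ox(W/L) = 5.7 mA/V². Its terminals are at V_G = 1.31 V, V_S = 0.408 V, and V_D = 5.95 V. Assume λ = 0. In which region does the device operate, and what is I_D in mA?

Cutoff; I_D = 0 mA

V_GS = V_G − V_S = 1.31 − 0.408 = 0.902 V; V_DS = V_D − V_S = 5.95 − 0.408 = 5.54 V.
V_GS = 0.902 V < V_t = 0.982 V, so the transistor is in cutoff.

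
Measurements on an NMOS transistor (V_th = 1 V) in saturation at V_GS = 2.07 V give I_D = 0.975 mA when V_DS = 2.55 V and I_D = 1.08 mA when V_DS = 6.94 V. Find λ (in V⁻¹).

λ = 0.0262 V⁻¹

With V_GS fixed, I_D ∝ (1 + λ V_DS) in saturation, so I_D2/I_D1 = (1 + λ V_DS2)/(1 + λ V_DS1).
1.08/0.975 = 1.108 = (1 + 6.94 λ)/(1 + 2.55 λ).
Solving: λ (I_D1 V_DS2 − I_D2 V_DS1) = I_D2 − I_D1, so λ = (1.08 − 0.975) / (0.975 × 6.94 − 1.08 × 2.55) = 0.105 / 4.01 = 0.0262 V⁻¹.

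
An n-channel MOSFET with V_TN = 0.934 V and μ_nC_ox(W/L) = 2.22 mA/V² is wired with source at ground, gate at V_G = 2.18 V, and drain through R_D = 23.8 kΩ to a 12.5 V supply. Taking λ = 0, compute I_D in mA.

I_D = 0.517 mA

V_GS = V_G = 2.18 V, so V_ov = 2.18 − 0.934 = 1.25 V.
Assume saturation: I_D = ½ k_n V_ov² = 0.5 × 2.22 × 1.25² = 1.72 mA, giving V_DS = V_DD − I_D R_D = 12.5 − 1.72 × 23.8 = -28.5 V.
But -28.5 V < V_ov = 1.25 V, so the device is actually in triode.
In triode I_D = k_n[V_ov V_DS − ½ V_DS²] and I_D = (V_DD − V_DS)/R_D. Equating: 26.4 V_DS² − 66.83 V_DS + 12.5 = 0, giving V_DS = 0.203 V (the root below V_ov).
I_D = (12.5 − 0.203) / 23.8 = 0.517 mA.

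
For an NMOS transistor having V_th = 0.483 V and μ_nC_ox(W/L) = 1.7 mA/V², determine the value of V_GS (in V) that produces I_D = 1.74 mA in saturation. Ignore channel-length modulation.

In saturation I_D = ½ k_n (V_GS − V_th)², so V_GS − V_th = √(2 I_D / k_n) = √(2 × 1.74 / 1.7) = 1.43 V.
V_GS = 0.483 + 1.43 = 1.91 V.

V_GS = 1.91 V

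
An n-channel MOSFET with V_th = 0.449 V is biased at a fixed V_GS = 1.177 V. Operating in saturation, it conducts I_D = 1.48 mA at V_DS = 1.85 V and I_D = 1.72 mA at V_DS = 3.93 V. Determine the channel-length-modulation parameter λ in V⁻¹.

λ = 0.0911 V⁻¹

With V_GS fixed, I_D ∝ (1 + λ V_DS) in saturation, so I_D2/I_D1 = (1 + λ V_DS2)/(1 + λ V_DS1).
1.72/1.48 = 1.162 = (1 + 3.93 λ)/(1 + 1.85 λ).
Solving: λ (I_D1 V_DS2 − I_D2 V_DS1) = I_D2 − I_D1, so λ = (1.72 − 1.48) / (1.48 × 3.93 − 1.72 × 1.85) = 0.24 / 2.63 = 0.0911 V⁻¹.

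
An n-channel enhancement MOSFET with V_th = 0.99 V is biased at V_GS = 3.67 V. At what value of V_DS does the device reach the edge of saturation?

V_DS,sat = 2.68 V

The boundary between triode and saturation is V_DS = V_GS − V_th = V_ov.
V_ov = 3.67 − 0.99 = 2.68 V.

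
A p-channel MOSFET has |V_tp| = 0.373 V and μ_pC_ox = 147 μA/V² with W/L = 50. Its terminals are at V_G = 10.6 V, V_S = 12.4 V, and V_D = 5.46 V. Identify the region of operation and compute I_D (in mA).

V_SG = V_S − V_G = 12.4 − 10.6 = 1.8 V; V_SD = V_S − V_D = 12.4 − 5.46 = 6.94 V.
k_p = μ_pC_ox · (W/L) = 7.35 mA/V².
V_ov = V_SG − |V_tp| = 1.8 − 0.373 = 1.43 V.
Since V_SD = 6.94 V ≥ V_ov = 1.43 V, the device is in saturation.
I_D = ½ k_p V_ov² = 0.5 × 7.35 × 1.43² = 7.48 mA.

Saturation; I_D = 7.48 mA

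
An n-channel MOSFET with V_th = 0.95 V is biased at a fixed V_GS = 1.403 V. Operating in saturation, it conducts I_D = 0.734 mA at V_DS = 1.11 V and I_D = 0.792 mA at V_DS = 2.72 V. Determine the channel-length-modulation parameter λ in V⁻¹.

λ = 0.0519 V⁻¹

With V_GS fixed, I_D ∝ (1 + λ V_DS) in saturation, so I_D2/I_D1 = (1 + λ V_DS2)/(1 + λ V_DS1).
0.792/0.734 = 1.079 = (1 + 2.72 λ)/(1 + 1.11 λ).
Solving: λ (I_D1 V_DS2 − I_D2 V_DS1) = I_D2 − I_D1, so λ = (0.792 − 0.734) / (0.734 × 2.72 − 0.792 × 1.11) = 0.058 / 1.12 = 0.0519 V⁻¹.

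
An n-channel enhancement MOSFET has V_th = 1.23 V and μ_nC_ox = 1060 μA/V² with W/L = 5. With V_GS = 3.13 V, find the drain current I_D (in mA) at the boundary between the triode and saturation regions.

I_D = 9.57 mA

At the boundary V_DS = V_ov = V_GS − V_th = 3.13 − 1.23 = 1.9 V.
k_n = μ_nC_ox · (W/L) = 5.3 mA/V².
I_D = ½ k_n V_ov² = 0.5 × 5.3 × 1.9² = 9.57 mA.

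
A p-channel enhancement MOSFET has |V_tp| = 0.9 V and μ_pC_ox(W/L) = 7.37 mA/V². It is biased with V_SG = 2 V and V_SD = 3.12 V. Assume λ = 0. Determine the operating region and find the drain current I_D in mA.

V_ov = V_SG − |V_tp| = 2 − 0.9 = 1.1 V.
Since V_SD = 3.12 V ≥ V_ov = 1.1 V, the device is in saturation.
I_D = ½ k_p V_ov² = 0.5 × 7.37 × 1.1² = 4.46 mA.

Saturation; I_D = 4.46 mA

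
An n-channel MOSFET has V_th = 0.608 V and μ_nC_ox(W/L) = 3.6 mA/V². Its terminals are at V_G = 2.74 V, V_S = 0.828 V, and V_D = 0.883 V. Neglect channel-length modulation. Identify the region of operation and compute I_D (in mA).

Triode; I_D = 0.253 mA

V_GS = V_G − V_S = 2.74 − 0.828 = 1.91 V; V_DS = V_D − V_S = 0.883 − 0.828 = 0.055 V.
V_ov = V_GS − V_th = 1.91 − 0.608 = 1.3 V.
Since V_DS = 0.055 V < V_ov = 1.3 V, the device is in the triode region.
I_D = k_n [V_ov · V_DS − ½ V_DS²] = 3.6 × [1.3 × 0.055 − 0.5 × 0.055²] = 0.253 mA.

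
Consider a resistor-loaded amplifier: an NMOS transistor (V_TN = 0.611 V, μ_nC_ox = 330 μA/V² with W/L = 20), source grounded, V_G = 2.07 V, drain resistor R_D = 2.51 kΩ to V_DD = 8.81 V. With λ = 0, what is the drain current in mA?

V_GS = V_G = 2.07 V, so V_ov = 2.07 − 0.611 = 1.46 V.
k_n = μ_nC_ox · (W/L) = 6.6 mA/V².
Assume saturation: I_D = ½ k_n V_ov² = 0.5 × 6.6 × 1.46² = 7.02 mA, giving V_DS = V_DD − I_D R_D = 8.81 − 7.02 × 2.51 = -8.82 V.
But -8.82 V < V_ov = 1.46 V, so the device is actually in triode.
In triode I_D = k_n[V_ov V_DS − ½ V_DS²] and I_D = (V_DD − V_DS)/R_D. Equating: 8.28 V_DS² − 25.17 V_DS + 8.81 = 0, giving V_DS = 0.404 V (the root below V_ov).
I_D = (8.81 − 0.404) / 2.51 = 3.35 mA.

I_D = 3.35 mA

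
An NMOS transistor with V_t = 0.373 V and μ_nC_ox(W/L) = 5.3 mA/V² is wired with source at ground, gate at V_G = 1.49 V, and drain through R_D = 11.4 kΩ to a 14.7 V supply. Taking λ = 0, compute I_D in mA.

I_D = 1.27 mA

V_GS = V_G = 1.49 V, so V_ov = 1.49 − 0.373 = 1.12 V.
Assume saturation: I_D = ½ k_n V_ov² = 0.5 × 5.3 × 1.12² = 3.31 mA, giving V_DS = V_DD − I_D R_D = 14.7 − 3.31 × 11.4 = -23 V.
But -23 V < V_ov = 1.12 V, so the device is actually in triode.
In triode I_D = k_n[V_ov V_DS − ½ V_DS²] and I_D = (V_DD − V_DS)/R_D. Equating: 30.2 V_DS² − 68.49 V_DS + 14.7 = 0, giving V_DS = 0.24 V (the root below V_ov).
I_D = (14.7 − 0.24) / 11.4 = 1.27 mA.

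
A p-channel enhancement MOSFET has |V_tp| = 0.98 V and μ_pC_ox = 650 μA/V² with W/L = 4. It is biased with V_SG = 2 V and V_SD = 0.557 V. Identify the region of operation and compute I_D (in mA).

k_p = μ_pC_ox · (W/L) = 2.6 mA/V².
V_ov = V_SG − |V_tp| = 2 − 0.98 = 1.02 V.
Since V_SD = 0.557 V < V_ov = 1.02 V, the device is in the triode region.
I_D = k_p [V_ov · V_SD − ½ V_SD²] = 2.6 × [1.02 × 0.557 − 0.5 × 0.557²] = 1.07 mA.

Triode; I_D = 1.07 mA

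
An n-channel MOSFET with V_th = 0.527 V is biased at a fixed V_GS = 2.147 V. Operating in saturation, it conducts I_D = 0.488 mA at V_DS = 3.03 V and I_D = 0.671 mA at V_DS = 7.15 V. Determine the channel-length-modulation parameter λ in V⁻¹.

λ = 0.126 V⁻¹

With V_GS fixed, I_D ∝ (1 + λ V_DS) in saturation, so I_D2/I_D1 = (1 + λ V_DS2)/(1 + λ V_DS1).
0.671/0.488 = 1.375 = (1 + 7.15 λ)/(1 + 3.03 λ).
Solving: λ (I_D1 V_DS2 − I_D2 V_DS1) = I_D2 − I_D1, so λ = (0.671 − 0.488) / (0.488 × 7.15 − 0.671 × 3.03) = 0.183 / 1.46 = 0.126 V⁻¹.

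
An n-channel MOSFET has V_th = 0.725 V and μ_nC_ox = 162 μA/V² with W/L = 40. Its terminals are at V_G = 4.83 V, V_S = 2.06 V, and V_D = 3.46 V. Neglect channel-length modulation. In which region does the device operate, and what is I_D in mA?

Triode; I_D = 12.2 mA

V_GS = V_G − V_S = 4.83 − 2.06 = 2.77 V; V_DS = V_D − V_S = 3.46 − 2.06 = 1.4 V.
k_n = μ_nC_ox · (W/L) = 6.48 mA/V².
V_ov = V_GS − V_th = 2.77 − 0.725 = 2.04 V.
Since V_DS = 1.4 V < V_ov = 2.04 V, the device is in the triode region.
I_D = k_n [V_ov · V_DS − ½ V_DS²] = 6.48 × [2.04 × 1.4 − 0.5 × 1.4²] = 12.2 mA.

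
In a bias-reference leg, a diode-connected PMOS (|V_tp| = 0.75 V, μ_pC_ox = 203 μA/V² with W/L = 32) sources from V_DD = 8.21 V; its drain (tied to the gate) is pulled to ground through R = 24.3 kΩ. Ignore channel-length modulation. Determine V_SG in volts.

V_SG = 1.05 V

With gate tied to drain, V_SG = V_SD ≥ V_SG − |V_tp|, so the device is in saturation.
k_p = μ_pC_ox · (W/L) = 6.496 mA/V².
KCL at the drain: ½ k_p (V_SG − |V_tp|)² = (V_DD − V_SG)/R.
Let x = V_SG − 0.75. Then 78.9 x² + x − 7.46 = 0, giving x = 0.301 V (positive root), so V_SG = 1.05 V.
I_D = (V_DD − V_SG)/R = (8.21 − 1.05) / 24.3 = 0.295 mA.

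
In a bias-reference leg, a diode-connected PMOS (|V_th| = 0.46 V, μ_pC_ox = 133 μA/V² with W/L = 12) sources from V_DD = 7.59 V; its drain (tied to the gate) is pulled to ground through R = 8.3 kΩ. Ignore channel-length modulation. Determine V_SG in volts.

V_SG = 1.42 V

With gate tied to drain, V_SG = V_SD ≥ V_SG − |V_th|, so the device is in saturation.
k_p = μ_pC_ox · (W/L) = 1.596 mA/V².
KCL at the drain: ½ k_p (V_SG − |V_th|)² = (V_DD − V_SG)/R.
Let x = V_SG − 0.46. Then 6.62 x² + x − 7.13 = 0, giving x = 0.965 V (positive root), so V_SG = 1.42 V.
I_D = (V_DD − V_SG)/R = (7.59 − 1.42) / 8.3 = 0.743 mA.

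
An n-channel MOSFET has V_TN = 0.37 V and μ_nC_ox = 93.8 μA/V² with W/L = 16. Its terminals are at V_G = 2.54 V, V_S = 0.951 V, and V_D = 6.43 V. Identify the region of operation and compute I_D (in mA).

V_GS = V_G − V_S = 2.54 − 0.951 = 1.59 V; V_DS = V_D − V_S = 6.43 − 0.951 = 5.48 V.
k_n = μ_nC_ox · (W/L) = 1.501 mA/V².
V_ov = V_GS − V_TN = 1.59 − 0.37 = 1.22 V.
Since V_DS = 5.48 V ≥ V_ov = 1.22 V, the device is in saturation.
I_D = ½ k_n V_ov² = 0.5 × 1.501 × 1.22² = 1.12 mA.

Saturation; I_D = 1.12 mA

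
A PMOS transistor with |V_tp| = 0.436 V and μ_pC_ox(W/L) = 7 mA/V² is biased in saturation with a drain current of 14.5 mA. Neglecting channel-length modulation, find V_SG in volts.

In saturation I_D = ½ k_p (V_SG − |V_tp|)², so V_SG − |V_tp| = √(2 I_D / k_p) = √(2 × 14.5 / 7) = 2.04 V.
V_SG = 0.436 + 2.04 = 2.47 V.

V_SG = 2.47 V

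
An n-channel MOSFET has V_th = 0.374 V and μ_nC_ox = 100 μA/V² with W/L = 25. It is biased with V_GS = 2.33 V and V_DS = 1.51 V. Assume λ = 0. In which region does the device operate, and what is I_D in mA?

Triode; I_D = 4.53 mA

k_n = μ_nC_ox · (W/L) = 2.5 mA/V².
V_ov = V_GS − V_th = 2.33 − 0.374 = 1.96 V.
Since V_DS = 1.51 V < V_ov = 1.96 V, the device is in the triode region.
I_D = k_n [V_ov · V_DS − ½ V_DS²] = 2.5 × [1.96 × 1.51 − 0.5 × 1.51²] = 4.53 mA.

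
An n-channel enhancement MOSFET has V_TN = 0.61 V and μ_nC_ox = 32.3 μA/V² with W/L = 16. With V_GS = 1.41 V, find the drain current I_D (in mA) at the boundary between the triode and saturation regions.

At the boundary V_DS = V_ov = V_GS − V_TN = 1.41 − 0.61 = 0.8 V.
k_n = μ_nC_ox · (W/L) = 0.5168 mA/V².
I_D = ½ k_n V_ov² = 0.5 × 0.5168 × 0.8² = 0.165 mA.

I_D = 0.165 mA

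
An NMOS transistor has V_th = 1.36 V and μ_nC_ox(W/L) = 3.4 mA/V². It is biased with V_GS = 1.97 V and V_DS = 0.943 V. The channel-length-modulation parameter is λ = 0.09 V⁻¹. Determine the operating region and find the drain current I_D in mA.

V_ov = V_GS − V_th = 1.97 − 1.36 = 0.61 V.
Since V_DS = 0.943 V ≥ V_ov = 0.61 V, the device is in saturation.
I_D = ½ k_n V_ov² (1 + λ V_DS) = 0.5 × 3.4 × 0.61² × (1 + 0.09 × 0.943) = 0.686 mA.

Saturation; I_D = 0.686 mA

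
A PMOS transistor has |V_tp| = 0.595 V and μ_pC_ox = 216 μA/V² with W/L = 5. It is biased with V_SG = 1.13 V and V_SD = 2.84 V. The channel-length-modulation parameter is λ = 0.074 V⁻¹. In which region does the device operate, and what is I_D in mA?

k_p = μ_pC_ox · (W/L) = 1.08 mA/V².
V_ov = V_SG − |V_tp| = 1.13 − 0.595 = 0.535 V.
Since V_SD = 2.84 V ≥ V_ov = 0.535 V, the device is in saturation.
I_D = ½ k_p V_ov² (1 + λ V_SD) = 0.5 × 1.08 × 0.535² × (1 + 0.074 × 2.84) = 0.187 mA.

Saturation; I_D = 0.187 mA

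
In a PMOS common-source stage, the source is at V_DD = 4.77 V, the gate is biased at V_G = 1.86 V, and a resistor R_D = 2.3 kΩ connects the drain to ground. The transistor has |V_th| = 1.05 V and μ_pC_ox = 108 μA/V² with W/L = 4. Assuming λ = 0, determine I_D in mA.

I_D = 0.747 mA

V_SG = V_DD − V_G = 4.77 − 1.86 = 2.91 V, so V_ov = 2.91 − 1.05 = 1.86 V.
k_p = μ_pC_ox · (W/L) = 0.432 mA/V².
Assume saturation: I_D = ½ k_p V_ov² = 0.5 × 0.432 × 1.86² = 0.747 mA, giving V_SD = V_DD − I_D R_D = 4.77 − 0.747 × 2.3 = 3.05 V.
V_SD = 3.05 V ≥ V_ov = 1.86 V, confirming saturation.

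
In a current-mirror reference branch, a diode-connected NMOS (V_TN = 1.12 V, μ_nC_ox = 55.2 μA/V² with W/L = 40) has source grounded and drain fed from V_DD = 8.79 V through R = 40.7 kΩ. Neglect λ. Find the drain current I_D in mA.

I_D = 0.179 mA

With gate tied to drain, V_GS = V_DS ≥ V_GS − V_TN, so the device is in saturation.
k_n = μ_nC_ox · (W/L) = 2.208 mA/V².
KCL at the drain: ½ k_n (V_GS − V_TN)² = (V_DD − V_GS)/R.
Let x = V_GS − 1.12. Then 44.9 x² + x − 7.67 = 0, giving x = 0.402 V (positive root), so V_GS = 1.52 V.
I_D = (V_DD − V_GS)/R = (8.79 − 1.52) / 40.7 = 0.179 mA.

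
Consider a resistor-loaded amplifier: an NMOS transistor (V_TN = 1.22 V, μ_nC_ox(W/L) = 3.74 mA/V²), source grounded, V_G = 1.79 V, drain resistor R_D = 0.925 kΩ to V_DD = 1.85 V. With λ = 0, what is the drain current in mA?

I_D = 0.608 mA

V_GS = V_G = 1.79 V, so V_ov = 1.79 − 1.22 = 0.57 V.
Assume saturation: I_D = ½ k_n V_ov² = 0.5 × 3.74 × 0.57² = 0.608 mA, giving V_DS = V_DD − I_D R_D = 1.85 − 0.608 × 0.925 = 1.29 V.
V_DS = 1.29 V ≥ V_ov = 0.57 V, confirming saturation.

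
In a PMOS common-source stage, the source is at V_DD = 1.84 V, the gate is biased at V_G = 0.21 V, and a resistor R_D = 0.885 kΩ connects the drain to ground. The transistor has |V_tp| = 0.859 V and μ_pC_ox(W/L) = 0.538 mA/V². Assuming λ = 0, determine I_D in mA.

I_D = 0.160 mA

V_SG = V_DD − V_G = 1.84 − 0.21 = 1.63 V, so V_ov = 1.63 − 0.859 = 0.771 V.
Assume saturation: I_D = ½ k_p V_ov² = 0.5 × 0.538 × 0.771² = 0.16 mA, giving V_SD = V_DD − I_D R_D = 1.84 − 0.16 × 0.885 = 1.7 V.
V_SD = 1.7 V ≥ V_ov = 0.771 V, confirming saturation.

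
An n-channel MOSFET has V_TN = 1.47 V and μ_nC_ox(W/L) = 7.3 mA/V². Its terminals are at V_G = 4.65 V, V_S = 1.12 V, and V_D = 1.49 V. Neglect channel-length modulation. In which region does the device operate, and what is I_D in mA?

Triode; I_D = 5.06 mA

V_GS = V_G − V_S = 4.65 − 1.12 = 3.53 V; V_DS = V_D − V_S = 1.49 − 1.12 = 0.37 V.
V_ov = V_GS − V_TN = 3.53 − 1.47 = 2.06 V.
Since V_DS = 0.37 V < V_ov = 2.06 V, the device is in the triode region.
I_D = k_n [V_ov · V_DS − ½ V_DS²] = 7.3 × [2.06 × 0.37 − 0.5 × 0.37²] = 5.06 mA.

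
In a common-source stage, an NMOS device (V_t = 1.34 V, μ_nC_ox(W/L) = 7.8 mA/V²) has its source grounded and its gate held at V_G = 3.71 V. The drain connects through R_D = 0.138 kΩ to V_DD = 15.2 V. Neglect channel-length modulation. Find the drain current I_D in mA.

I_D = 21.9 mA

V_GS = V_G = 3.71 V, so V_ov = 3.71 − 1.34 = 2.37 V.
Assume saturation: I_D = ½ k_n V_ov² = 0.5 × 7.8 × 2.37² = 21.9 mA, giving V_DS = V_DD − I_D R_D = 15.2 − 21.9 × 0.138 = 12.2 V.
V_DS = 12.2 V ≥ V_ov = 2.37 V, confirming saturation.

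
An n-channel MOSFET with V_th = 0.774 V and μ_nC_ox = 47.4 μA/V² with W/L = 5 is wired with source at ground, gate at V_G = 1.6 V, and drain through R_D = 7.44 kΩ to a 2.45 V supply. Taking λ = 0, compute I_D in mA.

V_GS = V_G = 1.6 V, so V_ov = 1.6 − 0.774 = 0.826 V.
k_n = μ_nC_ox · (W/L) = 0.237 mA/V².
Assume saturation: I_D = ½ k_n V_ov² = 0.5 × 0.237 × 0.826² = 0.0808 mA, giving V_DS = V_DD − I_D R_D = 2.45 − 0.0808 × 7.44 = 1.85 V.
V_DS = 1.85 V ≥ V_ov = 0.826 V, confirming saturation.

I_D = 0.0808 mA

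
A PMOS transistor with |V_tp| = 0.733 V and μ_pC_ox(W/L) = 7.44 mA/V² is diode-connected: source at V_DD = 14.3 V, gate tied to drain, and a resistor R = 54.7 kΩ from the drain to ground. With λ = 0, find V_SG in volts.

With gate tied to drain, V_SG = V_SD ≥ V_SG − |V_tp|, so the device is in saturation.
KCL at the drain: ½ k_p (V_SG − |V_tp|)² = (V_DD − V_SG)/R.
Let x = V_SG − 0.733. Then 203 x² + x − 13.57 = 0, giving x = 0.256 V (positive root), so V_SG = 0.989 V.
I_D = (V_DD − V_SG)/R = (14.3 − 0.989) / 54.7 = 0.243 mA.

V_SG = 0.989 V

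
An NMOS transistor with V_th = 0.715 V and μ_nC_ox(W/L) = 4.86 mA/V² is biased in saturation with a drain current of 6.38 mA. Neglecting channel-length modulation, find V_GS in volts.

In saturation I_D = ½ k_n (V_GS − V_th)², so V_GS − V_th = √(2 I_D / k_n) = √(2 × 6.38 / 4.86) = 1.62 V.
V_GS = 0.715 + 1.62 = 2.34 V.

V_GS = 2.34 V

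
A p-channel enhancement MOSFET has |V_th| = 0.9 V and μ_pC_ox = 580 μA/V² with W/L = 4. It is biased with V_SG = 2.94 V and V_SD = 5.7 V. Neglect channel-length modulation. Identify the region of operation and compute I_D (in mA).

Saturation; I_D = 4.83 mA

k_p = μ_pC_ox · (W/L) = 2.32 mA/V².
V_ov = V_SG − |V_th| = 2.94 − 0.9 = 2.04 V.
Since V_SD = 5.7 V ≥ V_ov = 2.04 V, the device is in saturation.
I_D = ½ k_p V_ov² = 0.5 × 2.32 × 2.04² = 4.83 mA.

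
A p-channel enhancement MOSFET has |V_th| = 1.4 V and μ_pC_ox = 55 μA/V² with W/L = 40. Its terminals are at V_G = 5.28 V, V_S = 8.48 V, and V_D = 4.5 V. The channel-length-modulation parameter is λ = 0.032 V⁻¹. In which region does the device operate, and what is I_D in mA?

Saturation; I_D = 4.02 mA

V_SG = V_S − V_G = 8.48 − 5.28 = 3.2 V; V_SD = V_S − V_D = 8.48 − 4.5 = 3.98 V.
k_p = μ_pC_ox · (W/L) = 2.2 mA/V².
V_ov = V_SG − |V_th| = 3.2 − 1.4 = 1.8 V.
Since V_SD = 3.98 V ≥ V_ov = 1.8 V, the device is in saturation.
I_D = ½ k_p V_ov² (1 + λ V_SD) = 0.5 × 2.2 × 1.8² × (1 + 0.032 × 3.98) = 4.02 mA.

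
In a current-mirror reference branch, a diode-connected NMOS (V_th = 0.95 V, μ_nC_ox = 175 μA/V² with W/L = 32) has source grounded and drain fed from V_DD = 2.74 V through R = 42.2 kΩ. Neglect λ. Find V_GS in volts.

With gate tied to drain, V_GS = V_DS ≥ V_GS − V_th, so the device is in saturation.
k_n = μ_nC_ox · (W/L) = 5.6 mA/V².
KCL at the drain: ½ k_n (V_GS − V_th)² = (V_DD − V_GS)/R.
Let x = V_GS − 0.95. Then 118 x² + x − 1.79 = 0, giving x = 0.119 V (positive root), so V_GS = 1.07 V.
I_D = (V_DD − V_GS)/R = (2.74 − 1.07) / 42.2 = 0.0396 mA.

V_GS = 1.07 V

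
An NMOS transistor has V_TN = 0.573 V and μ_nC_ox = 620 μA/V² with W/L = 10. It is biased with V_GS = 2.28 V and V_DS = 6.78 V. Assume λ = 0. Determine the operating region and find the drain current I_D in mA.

Saturation; I_D = 9.03 mA

k_n = μ_nC_ox · (W/L) = 6.2 mA/V².
V_ov = V_GS − V_TN = 2.28 − 0.573 = 1.71 V.
Since V_DS = 6.78 V ≥ V_ov = 1.71 V, the device is in saturation.
I_D = ½ k_n V_ov² = 0.5 × 6.2 × 1.71² = 9.03 mA.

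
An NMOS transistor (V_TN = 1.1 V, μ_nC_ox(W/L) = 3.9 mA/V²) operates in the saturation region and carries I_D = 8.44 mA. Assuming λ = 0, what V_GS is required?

V_GS = 3.18 V

In saturation I_D = ½ k_n (V_GS − V_TN)², so V_GS − V_TN = √(2 I_D / k_n) = √(2 × 8.44 / 3.9) = 2.08 V.
V_GS = 1.1 + 2.08 = 3.18 V.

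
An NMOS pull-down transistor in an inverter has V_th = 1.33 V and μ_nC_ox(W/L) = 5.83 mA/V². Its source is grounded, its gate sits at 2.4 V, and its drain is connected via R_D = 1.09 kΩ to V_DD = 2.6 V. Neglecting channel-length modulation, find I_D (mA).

I_D = 2.02 mA

V_GS = V_G = 2.4 V, so V_ov = 2.4 − 1.33 = 1.07 V.
Assume saturation: I_D = ½ k_n V_ov² = 0.5 × 5.83 × 1.07² = 3.34 mA, giving V_DS = V_DD − I_D R_D = 2.6 − 3.34 × 1.09 = -1.04 V.
But -1.04 V < V_ov = 1.07 V, so the device is actually in triode.
In triode I_D = k_n[V_ov V_DS − ½ V_DS²] and I_D = (V_DD − V_DS)/R_D. Equating: 3.18 V_DS² − 7.8 V_DS + 2.6 = 0, giving V_DS = 0.398 V (the root below V_ov).
I_D = (2.6 − 0.398) / 1.09 = 2.02 mA.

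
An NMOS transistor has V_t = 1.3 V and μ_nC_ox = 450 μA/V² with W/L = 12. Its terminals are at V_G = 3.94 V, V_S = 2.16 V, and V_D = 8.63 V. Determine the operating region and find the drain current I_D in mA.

V_GS = V_G − V_S = 3.94 − 2.16 = 1.78 V; V_DS = V_D − V_S = 8.63 − 2.16 = 6.47 V.
k_n = μ_nC_ox · (W/L) = 5.4 mA/V².
V_ov = V_GS − V_t = 1.78 − 1.3 = 0.48 V.
Since V_DS = 6.47 V ≥ V_ov = 0.48 V, the device is in saturation.
I_D = ½ k_n V_ov² = 0.5 × 5.4 × 0.48² = 0.622 mA.

Saturation; I_D = 0.622 mA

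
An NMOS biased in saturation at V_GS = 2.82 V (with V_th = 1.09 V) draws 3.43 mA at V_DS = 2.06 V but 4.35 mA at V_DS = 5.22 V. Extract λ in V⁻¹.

With V_GS fixed, I_D ∝ (1 + λ V_DS) in saturation, so I_D2/I_D1 = (1 + λ V_DS2)/(1 + λ V_DS1).
4.35/3.43 = 1.268 = (1 + 5.22 λ)/(1 + 2.06 λ).
Solving: λ (I_D1 V_DS2 − I_D2 V_DS1) = I_D2 − I_D1, so λ = (4.35 − 3.43) / (3.43 × 5.22 − 4.35 × 2.06) = 0.92 / 8.94 = 0.103 V⁻¹.

λ = 0.103 V⁻¹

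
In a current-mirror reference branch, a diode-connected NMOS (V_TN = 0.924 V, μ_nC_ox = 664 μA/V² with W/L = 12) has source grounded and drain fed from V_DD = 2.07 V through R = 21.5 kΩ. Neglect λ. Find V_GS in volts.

V_GS = 1.03 V

With gate tied to drain, V_GS = V_DS ≥ V_GS − V_TN, so the device is in saturation.
k_n = μ_nC_ox · (W/L) = 7.968 mA/V².
KCL at the drain: ½ k_n (V_GS − V_TN)² = (V_DD − V_GS)/R.
Let x = V_GS − 0.924. Then 85.7 x² + x − 1.146 = 0, giving x = 0.11 V (positive root), so V_GS = 1.03 V.
I_D = (V_DD − V_GS)/R = (2.07 − 1.03) / 21.5 = 0.0482 mA.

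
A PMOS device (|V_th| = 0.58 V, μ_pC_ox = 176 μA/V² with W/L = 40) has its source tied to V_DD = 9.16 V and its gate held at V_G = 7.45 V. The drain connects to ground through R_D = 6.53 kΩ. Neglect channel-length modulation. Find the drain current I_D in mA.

I_D = 1.37 mA

V_SG = V_DD − V_G = 9.16 − 7.45 = 1.71 V, so V_ov = 1.71 − 0.58 = 1.13 V.
k_p = μ_pC_ox · (W/L) = 7.04 mA/V².
Assume saturation: I_D = ½ k_p V_ov² = 0.5 × 7.04 × 1.13² = 4.49 mA, giving V_SD = V_DD − I_D R_D = 9.16 − 4.49 × 6.53 = -20.2 V.
But -20.2 V < V_ov = 1.13 V, so the device is actually in triode.
In triode I_D = k_p[V_ov V_SD − ½ V_SD²] and I_D = (V_DD − V_SD)/R_D. Equating: 23 V_SD² − 52.95 V_SD + 9.16 = 0, giving V_SD = 0.188 V (the root below V_ov).
I_D = (9.16 − 0.188) / 6.53 = 1.37 mA.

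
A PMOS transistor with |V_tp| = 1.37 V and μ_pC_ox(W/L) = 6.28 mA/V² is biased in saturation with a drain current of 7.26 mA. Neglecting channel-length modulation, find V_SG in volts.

In saturation I_D = ½ k_p (V_SG − |V_tp|)², so V_SG − |V_tp| = √(2 I_D / k_p) = √(2 × 7.26 / 6.28) = 1.52 V.
V_SG = 1.37 + 1.52 = 2.89 V.

V_SG = 2.89 V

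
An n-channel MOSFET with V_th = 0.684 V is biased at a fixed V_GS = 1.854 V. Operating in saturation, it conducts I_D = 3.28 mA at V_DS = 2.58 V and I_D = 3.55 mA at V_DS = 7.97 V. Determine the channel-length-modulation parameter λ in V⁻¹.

λ = 0.0159 V⁻¹

With V_GS fixed, I_D ∝ (1 + λ V_DS) in saturation, so I_D2/I_D1 = (1 + λ V_DS2)/(1 + λ V_DS1).
3.55/3.28 = 1.082 = (1 + 7.97 λ)/(1 + 2.58 λ).
Solving: λ (I_D1 V_DS2 − I_D2 V_DS1) = I_D2 − I_D1, so λ = (3.55 − 3.28) / (3.28 × 7.97 − 3.55 × 2.58) = 0.27 / 17 = 0.0159 V⁻¹.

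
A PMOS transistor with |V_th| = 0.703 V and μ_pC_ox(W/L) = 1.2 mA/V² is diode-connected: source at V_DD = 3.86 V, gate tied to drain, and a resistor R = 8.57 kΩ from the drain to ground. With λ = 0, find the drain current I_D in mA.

I_D = 0.288 mA

With gate tied to drain, V_SG = V_SD ≥ V_SG − |V_th|, so the device is in saturation.
KCL at the drain: ½ k_p (V_SG − |V_th|)² = (V_DD − V_SG)/R.
Let x = V_SG − 0.703. Then 5.14 x² + x − 3.157 = 0, giving x = 0.692 V (positive root), so V_SG = 1.4 V.
I_D = (V_DD − V_SG)/R = (3.86 − 1.4) / 8.57 = 0.288 mA.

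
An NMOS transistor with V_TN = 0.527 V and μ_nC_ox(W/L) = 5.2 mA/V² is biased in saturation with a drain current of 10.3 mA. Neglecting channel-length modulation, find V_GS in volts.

V_GS = 2.52 V

In saturation I_D = ½ k_n (V_GS − V_TN)², so V_GS − V_TN = √(2 I_D / k_n) = √(2 × 10.3 / 5.2) = 1.99 V.
V_GS = 0.527 + 1.99 = 2.52 V.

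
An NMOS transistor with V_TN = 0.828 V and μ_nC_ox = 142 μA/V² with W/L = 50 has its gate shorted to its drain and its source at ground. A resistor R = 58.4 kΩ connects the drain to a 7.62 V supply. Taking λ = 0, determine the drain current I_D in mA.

With gate tied to drain, V_GS = V_DS ≥ V_GS − V_TN, so the device is in saturation.
k_n = μ_nC_ox · (W/L) = 7.1 mA/V².
KCL at the drain: ½ k_n (V_GS − V_TN)² = (V_DD − V_GS)/R.
Let x = V_GS − 0.828. Then 207 x² + x − 6.792 = 0, giving x = 0.179 V (positive root), so V_GS = 1.01 V.
I_D = (V_DD − V_GS)/R = (7.62 − 1.01) / 58.4 = 0.113 mA.

I_D = 0.113 mA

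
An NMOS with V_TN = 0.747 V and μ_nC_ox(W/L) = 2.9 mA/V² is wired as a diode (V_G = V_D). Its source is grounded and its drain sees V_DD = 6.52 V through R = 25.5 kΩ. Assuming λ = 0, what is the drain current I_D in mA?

I_D = 0.211 mA

With gate tied to drain, V_GS = V_DS ≥ V_GS − V_TN, so the device is in saturation.
KCL at the drain: ½ k_n (V_GS − V_TN)² = (V_DD − V_GS)/R.
Let x = V_GS − 0.747. Then 37 x² + x − 5.773 = 0, giving x = 0.382 V (positive root), so V_GS = 1.13 V.
I_D = (V_DD − V_GS)/R = (6.52 − 1.13) / 25.5 = 0.211 mA.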